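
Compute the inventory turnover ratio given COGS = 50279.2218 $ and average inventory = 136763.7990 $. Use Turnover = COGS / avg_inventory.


Turnover = 50279.2218 / 136763.7990 = 0.3676

0.3676


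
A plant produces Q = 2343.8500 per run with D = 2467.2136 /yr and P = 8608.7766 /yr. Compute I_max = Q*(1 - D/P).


D/P = 0.2866
1 - D/P = 0.7134
I_max = 2343.8500 * 0.7134 = 1672.1194

1672.1194 units


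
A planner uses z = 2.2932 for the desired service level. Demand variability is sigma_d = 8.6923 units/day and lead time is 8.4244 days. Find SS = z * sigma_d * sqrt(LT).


sqrt(LT) = sqrt(8.4244) = 2.9025
SS = 2.2932 * 8.6923 * 2.9025 = 57.8557

57.8557 units


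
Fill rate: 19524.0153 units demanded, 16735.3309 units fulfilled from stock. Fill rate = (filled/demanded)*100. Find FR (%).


FR = 16735.3309 / 19524.0153 * 100 = 85.7166

85.7166%


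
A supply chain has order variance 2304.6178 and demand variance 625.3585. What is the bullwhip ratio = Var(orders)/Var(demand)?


BW = 2304.6178 / 625.3585 = 3.6853

3.6853


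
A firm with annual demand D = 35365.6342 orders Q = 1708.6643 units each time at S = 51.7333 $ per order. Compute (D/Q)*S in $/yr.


Number of orders = D/Q = 20.6978
Cost = 20.6978 * 51.7333 = 1070.7668

1070.7668 $/yr


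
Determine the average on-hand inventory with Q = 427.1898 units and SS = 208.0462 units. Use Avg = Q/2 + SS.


Q/2 = 213.5949
Avg = 213.5949 + 208.0462 = 421.6411

421.6411 units


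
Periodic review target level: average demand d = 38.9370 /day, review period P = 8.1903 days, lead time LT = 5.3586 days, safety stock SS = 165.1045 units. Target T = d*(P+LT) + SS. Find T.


P + LT = 13.5489
d*(P+LT) = 38.9370 * 13.5489 = 527.5535
T = 527.5535 + 165.1045 = 692.6580

692.6580 units


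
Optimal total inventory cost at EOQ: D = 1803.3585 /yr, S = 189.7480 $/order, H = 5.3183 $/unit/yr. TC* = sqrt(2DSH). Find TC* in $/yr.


2*D*S*H = 3639670.8100
TC* = sqrt(3639670.8100) = 1907.7921

1907.7921 $/yr


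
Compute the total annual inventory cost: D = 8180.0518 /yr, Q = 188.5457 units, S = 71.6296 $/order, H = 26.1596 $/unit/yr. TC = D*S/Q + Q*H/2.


Ordering cost = D*S/Q = 3107.6489
Holding cost = Q*H/2 = 2466.1400
TC = 3107.6489 + 2466.1400 = 5573.7890

5573.7890 $/yr


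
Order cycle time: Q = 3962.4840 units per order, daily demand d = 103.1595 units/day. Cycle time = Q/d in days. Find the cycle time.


Cycle = 3962.4840 / 103.1595 = 38.4112

38.4112 days


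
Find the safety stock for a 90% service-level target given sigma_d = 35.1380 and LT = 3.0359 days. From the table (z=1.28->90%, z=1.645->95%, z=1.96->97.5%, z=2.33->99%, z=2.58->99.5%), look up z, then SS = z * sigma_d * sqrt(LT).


From the table, SL = 90% corresponds to z = 1.28
sqrt(LT) = sqrt(3.0359) = 1.7424
SS = 1.28 * 35.1380 * 1.7424 = 78.3666

78.3666 units


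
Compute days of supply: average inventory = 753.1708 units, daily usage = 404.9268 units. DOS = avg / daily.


DOS = 753.1708 / 404.9268 = 1.8600

1.8600 days


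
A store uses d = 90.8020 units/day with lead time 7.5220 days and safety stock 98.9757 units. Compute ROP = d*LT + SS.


d*LT = 90.8020 * 7.5220 = 683.0126
ROP = 683.0126 + 98.9757 = 781.9883

781.9883 units


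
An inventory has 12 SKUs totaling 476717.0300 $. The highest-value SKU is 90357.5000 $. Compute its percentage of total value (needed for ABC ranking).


Top item = 90357.5000
Total = 476717.0300
Percentage = 90357.5000 / 476717.0300 * 100 = 18.9541

18.9541%


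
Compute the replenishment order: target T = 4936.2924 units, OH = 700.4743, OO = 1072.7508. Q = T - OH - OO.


Inventory position = OH + OO = 700.4743 + 1072.7508 = 1773.2251
Q = 4936.2924 - 1773.2251 = 3163.0673

3163.0673 units


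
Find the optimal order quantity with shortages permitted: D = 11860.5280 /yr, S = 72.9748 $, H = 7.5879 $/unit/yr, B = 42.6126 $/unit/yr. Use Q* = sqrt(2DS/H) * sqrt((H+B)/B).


sqrt(2DS/H) = 477.6312
sqrt((H+B)/B) = 1.0854
Q* = 477.6312 * 1.0854 = 518.4151

518.4151 units


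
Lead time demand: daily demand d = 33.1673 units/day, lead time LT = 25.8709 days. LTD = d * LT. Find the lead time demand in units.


LTD = 33.1673 * 25.8709 = 858.0679

858.0679 units


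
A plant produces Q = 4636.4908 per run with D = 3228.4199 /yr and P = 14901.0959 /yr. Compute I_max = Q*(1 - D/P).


D/P = 0.2167
1 - D/P = 0.7833
I_max = 4636.4908 * 0.7833 = 3631.9647

3631.9647 units


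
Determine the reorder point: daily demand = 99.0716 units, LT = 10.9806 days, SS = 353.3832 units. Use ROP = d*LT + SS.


d*LT = 99.0716 * 10.9806 = 1087.8656
ROP = 1087.8656 + 353.3832 = 1441.2488

1441.2488 units


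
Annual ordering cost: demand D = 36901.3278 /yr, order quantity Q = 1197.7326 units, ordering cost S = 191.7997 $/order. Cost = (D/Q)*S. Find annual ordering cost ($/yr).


Number of orders = D/Q = 30.8093
Cost = 30.8093 * 191.7997 = 5909.2185

5909.2185 $/yr


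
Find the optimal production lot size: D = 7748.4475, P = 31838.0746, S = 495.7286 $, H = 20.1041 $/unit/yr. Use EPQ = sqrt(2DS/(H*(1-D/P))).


1 - D/P = 1 - 0.2434 = 0.7566
H*(1-D/P) = 15.2114
2DS = 7682254.0627
EPQ = sqrt(505034.1534) = 710.6576

710.6576 units


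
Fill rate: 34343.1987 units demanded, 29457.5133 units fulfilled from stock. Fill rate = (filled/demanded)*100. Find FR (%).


FR = 29457.5133 / 34343.1987 * 100 = 85.7739

85.7739%


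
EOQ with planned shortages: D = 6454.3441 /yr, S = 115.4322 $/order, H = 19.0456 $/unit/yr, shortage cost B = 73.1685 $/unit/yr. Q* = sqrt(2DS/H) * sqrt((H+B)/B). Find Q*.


sqrt(2DS/H) = 279.7095
sqrt((H+B)/B) = 1.1226
Q* = 279.7095 * 1.1226 = 314.0102

314.0102 units


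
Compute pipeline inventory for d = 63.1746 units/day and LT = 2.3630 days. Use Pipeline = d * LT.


Pipeline = 63.1746 * 2.3630 = 149.2816

149.2816 units


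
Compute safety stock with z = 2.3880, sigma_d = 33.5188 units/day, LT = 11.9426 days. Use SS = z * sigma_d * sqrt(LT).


sqrt(LT) = sqrt(11.9426) = 3.4558
SS = 2.3880 * 33.5188 * 3.4558 = 276.6128

276.6128 units


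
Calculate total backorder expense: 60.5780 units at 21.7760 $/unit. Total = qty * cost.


Total = 60.5780 * 21.7760 = 1319.1465

1319.1465 $


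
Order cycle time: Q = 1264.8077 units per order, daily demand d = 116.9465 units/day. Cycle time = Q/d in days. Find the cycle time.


Cycle = 1264.8077 / 116.9465 = 10.8153

10.8153 days


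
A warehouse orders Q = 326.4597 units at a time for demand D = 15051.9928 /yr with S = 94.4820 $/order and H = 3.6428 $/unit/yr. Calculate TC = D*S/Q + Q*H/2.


Ordering cost = D*S/Q = 4356.2571
Holding cost = Q*H/2 = 594.6137
TC = 4356.2571 + 594.6137 = 4950.8708

4950.8708 $/yr


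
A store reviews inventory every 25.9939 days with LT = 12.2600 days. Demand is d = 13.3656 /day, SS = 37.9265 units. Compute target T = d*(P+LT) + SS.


P + LT = 38.2539
d*(P+LT) = 13.3656 * 38.2539 = 511.2863
T = 511.2863 + 37.9265 = 549.2128

549.2128 units


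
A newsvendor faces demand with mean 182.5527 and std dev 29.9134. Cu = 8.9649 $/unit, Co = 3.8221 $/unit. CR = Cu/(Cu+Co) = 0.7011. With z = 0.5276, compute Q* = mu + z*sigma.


CR = Cu/(Cu+Co) = 8.9649/(8.9649+3.8221) = 0.7011
z = 0.5276
Q* = 182.5527 + 0.5276 * 29.9134 = 198.3350

198.3350 units


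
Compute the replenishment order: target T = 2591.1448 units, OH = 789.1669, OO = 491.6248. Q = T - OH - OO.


Inventory position = OH + OO = 789.1669 + 491.6248 = 1280.7917
Q = 2591.1448 - 1280.7917 = 1310.3531

1310.3531 units


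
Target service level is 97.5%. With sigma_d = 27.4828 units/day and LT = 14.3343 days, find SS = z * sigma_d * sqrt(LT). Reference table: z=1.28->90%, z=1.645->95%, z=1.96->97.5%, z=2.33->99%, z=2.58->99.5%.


From the table, SL = 97.5% corresponds to z = 1.96
sqrt(LT) = sqrt(14.3343) = 3.7861
SS = 1.96 * 27.4828 * 3.7861 = 203.9414

203.9414 units


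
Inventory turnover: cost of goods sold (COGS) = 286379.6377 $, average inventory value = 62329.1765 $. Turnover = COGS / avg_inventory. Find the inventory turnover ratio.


Turnover = 286379.6377 / 62329.1765 = 4.5946

4.5946


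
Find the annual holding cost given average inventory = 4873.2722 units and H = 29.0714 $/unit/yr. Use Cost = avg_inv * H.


Cost = 4873.2722 * 29.0714 = 141672.8454

141672.8454 $/yr


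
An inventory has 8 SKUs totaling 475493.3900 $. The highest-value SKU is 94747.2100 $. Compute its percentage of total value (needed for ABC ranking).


Top item = 94747.2100
Total = 475493.3900
Percentage = 94747.2100 / 475493.3900 * 100 = 19.9261

19.9261%


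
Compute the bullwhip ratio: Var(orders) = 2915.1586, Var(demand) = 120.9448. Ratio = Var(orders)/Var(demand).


BW = 2915.1586 / 120.9448 = 24.1032

24.1032


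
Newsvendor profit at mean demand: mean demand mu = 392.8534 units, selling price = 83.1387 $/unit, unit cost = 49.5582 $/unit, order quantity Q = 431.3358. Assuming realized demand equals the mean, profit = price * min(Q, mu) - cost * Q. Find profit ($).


Sales at mu = min(431.3358, 392.8534) = 392.8534
Revenue = 83.1387 * 392.8534 = 32661.3210
Total cost = 49.5582 * 431.3358 = 21376.2258
Profit = 32661.3210 - 21376.2258 = 11285.0951

11285.0951 $


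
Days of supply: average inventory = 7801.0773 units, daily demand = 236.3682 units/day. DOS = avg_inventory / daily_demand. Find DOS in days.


DOS = 7801.0773 / 236.3682 = 33.0039

33.0039 days


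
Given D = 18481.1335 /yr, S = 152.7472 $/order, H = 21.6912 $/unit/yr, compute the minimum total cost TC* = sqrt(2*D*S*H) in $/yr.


2*D*S*H = 122465972.7723
TC* = sqrt(122465972.7723) = 11066.4345

11066.4345 $/yr


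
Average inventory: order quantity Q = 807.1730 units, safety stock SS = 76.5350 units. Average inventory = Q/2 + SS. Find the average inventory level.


Q/2 = 403.5865
Avg = 403.5865 + 76.5350 = 480.1215

480.1215 units


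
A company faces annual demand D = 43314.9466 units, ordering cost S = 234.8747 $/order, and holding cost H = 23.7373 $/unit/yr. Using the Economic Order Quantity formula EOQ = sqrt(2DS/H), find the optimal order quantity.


2*D*S = 2 * 43314.9466 * 234.8747 = 20347170.1764
2*D*S/H = 857181.3212
EOQ = sqrt(857181.3212) = 925.8409

925.8409 units


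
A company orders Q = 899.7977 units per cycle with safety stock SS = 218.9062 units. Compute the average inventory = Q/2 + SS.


Q/2 = 449.8988
Avg = 449.8988 + 218.9062 = 668.8050

668.8050 units


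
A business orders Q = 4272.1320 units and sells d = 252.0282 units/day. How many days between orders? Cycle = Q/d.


Cycle = 4272.1320 / 252.0282 = 16.9510

16.9510 days


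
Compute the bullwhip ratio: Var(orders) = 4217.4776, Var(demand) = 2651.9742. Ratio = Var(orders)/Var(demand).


BW = 4217.4776 / 2651.9742 = 1.5903

1.5903


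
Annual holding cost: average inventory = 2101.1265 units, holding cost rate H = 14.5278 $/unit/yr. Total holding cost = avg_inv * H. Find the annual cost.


Cost = 2101.1265 * 14.5278 = 30524.7456

30524.7456 $/yr


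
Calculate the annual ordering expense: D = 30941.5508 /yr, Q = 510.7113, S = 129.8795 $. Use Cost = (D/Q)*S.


Number of orders = D/Q = 60.5852
Cost = 60.5852 * 129.8795 = 7868.7766

7868.7766 $/yr


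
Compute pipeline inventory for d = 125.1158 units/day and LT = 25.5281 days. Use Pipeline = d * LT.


Pipeline = 125.1158 * 25.5281 = 3193.9687

3193.9687 units


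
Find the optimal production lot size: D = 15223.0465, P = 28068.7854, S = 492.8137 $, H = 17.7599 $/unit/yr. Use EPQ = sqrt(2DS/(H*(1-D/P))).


1 - D/P = 1 - 0.5423 = 0.4577
H*(1-D/P) = 8.1279
2DS = 15004251.7419
EPQ = sqrt(1846028.3053) = 1358.6862

1358.6862 units


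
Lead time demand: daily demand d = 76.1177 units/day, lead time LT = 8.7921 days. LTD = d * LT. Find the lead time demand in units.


LTD = 76.1177 * 8.7921 = 669.2344

669.2344 units


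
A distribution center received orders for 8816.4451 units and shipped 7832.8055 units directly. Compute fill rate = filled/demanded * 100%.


FR = 7832.8055 / 8816.4451 * 100 = 88.8431

88.8431%


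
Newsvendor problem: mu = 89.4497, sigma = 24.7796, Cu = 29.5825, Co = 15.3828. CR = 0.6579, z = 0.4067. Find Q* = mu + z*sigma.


CR = Cu/(Cu+Co) = 29.5825/(29.5825+15.3828) = 0.6579
z = 0.4067
Q* = 89.4497 + 0.4067 * 24.7796 = 99.5276

99.5276 units


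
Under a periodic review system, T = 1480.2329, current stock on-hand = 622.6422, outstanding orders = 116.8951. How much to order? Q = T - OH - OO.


Inventory position = OH + OO = 622.6422 + 116.8951 = 739.5373
Q = 1480.2329 - 739.5373 = 740.6956

740.6956 units


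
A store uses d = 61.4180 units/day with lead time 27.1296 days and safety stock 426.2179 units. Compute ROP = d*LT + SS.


d*LT = 61.4180 * 27.1296 = 1666.2458
ROP = 1666.2458 + 426.2179 = 2092.4637

2092.4637 units


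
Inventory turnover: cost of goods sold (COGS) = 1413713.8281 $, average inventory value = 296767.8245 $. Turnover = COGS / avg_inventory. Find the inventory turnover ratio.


Turnover = 1413713.8281 / 296767.8245 = 4.7637

4.7637


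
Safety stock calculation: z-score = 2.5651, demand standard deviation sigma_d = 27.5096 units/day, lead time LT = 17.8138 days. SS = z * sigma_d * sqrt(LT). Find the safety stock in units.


sqrt(LT) = sqrt(17.8138) = 4.2206
SS = 2.5651 * 27.5096 * 4.2206 = 297.8289

297.8289 units


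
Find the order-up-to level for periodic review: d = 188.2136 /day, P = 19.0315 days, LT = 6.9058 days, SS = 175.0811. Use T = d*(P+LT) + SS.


P + LT = 25.9373
d*(P+LT) = 188.2136 * 25.9373 = 4881.7526
T = 4881.7526 + 175.0811 = 5056.8337

5056.8337 units


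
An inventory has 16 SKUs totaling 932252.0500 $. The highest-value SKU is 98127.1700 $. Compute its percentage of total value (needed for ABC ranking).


Top item = 98127.1700
Total = 932252.0500
Percentage = 98127.1700 / 932252.0500 * 100 = 10.5258

10.5258%


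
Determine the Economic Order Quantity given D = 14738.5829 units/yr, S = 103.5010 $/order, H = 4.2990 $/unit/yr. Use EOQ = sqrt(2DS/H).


2*D*S = 2 * 14738.5829 * 103.5010 = 3050916.1375
2*D*S/H = 709680.4228
EOQ = sqrt(709680.4228) = 842.4253

842.4253 units


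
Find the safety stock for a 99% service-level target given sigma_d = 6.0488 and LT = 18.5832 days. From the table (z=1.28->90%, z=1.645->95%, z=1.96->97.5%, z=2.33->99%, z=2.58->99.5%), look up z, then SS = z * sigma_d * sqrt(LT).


From the table, SL = 99% corresponds to z = 2.33
sqrt(LT) = sqrt(18.5832) = 4.3108
SS = 2.33 * 6.0488 * 4.3108 = 60.7555

60.7555 units


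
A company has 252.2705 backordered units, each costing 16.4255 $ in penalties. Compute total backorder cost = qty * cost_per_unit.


Total = 252.2705 * 16.4255 = 4143.6691

4143.6691 $


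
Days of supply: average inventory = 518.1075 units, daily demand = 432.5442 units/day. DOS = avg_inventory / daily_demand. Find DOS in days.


DOS = 518.1075 / 432.5442 = 1.1978

1.1978 days


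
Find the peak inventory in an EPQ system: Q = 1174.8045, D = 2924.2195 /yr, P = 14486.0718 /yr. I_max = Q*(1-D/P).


D/P = 0.2019
1 - D/P = 0.7981
I_max = 1174.8045 * 0.7981 = 937.6535

937.6535 units


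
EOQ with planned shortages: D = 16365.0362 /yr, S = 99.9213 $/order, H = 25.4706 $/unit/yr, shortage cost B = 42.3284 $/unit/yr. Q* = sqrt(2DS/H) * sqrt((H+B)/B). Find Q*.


sqrt(2DS/H) = 358.3298
sqrt((H+B)/B) = 1.2656
Q* = 358.3298 * 1.2656 = 453.5014

453.5014 units


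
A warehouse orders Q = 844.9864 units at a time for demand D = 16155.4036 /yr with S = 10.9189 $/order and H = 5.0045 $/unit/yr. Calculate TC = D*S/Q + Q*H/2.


Ordering cost = D*S/Q = 208.7599
Holding cost = Q*H/2 = 2114.3672
TC = 208.7599 + 2114.3672 = 2323.1271

2323.1271 $/yr


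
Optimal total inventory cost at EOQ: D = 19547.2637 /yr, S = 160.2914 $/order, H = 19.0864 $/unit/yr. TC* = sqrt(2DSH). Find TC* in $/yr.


2*D*S*H = 119605241.0845
TC* = sqrt(119605241.0845) = 10936.4181

10936.4181 $/yr


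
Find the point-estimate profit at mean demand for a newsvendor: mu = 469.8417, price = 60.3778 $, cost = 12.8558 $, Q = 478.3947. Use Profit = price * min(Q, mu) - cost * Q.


Sales at mu = min(478.3947, 469.8417) = 469.8417
Revenue = 60.3778 * 469.8417 = 28368.0082
Total cost = 12.8558 * 478.3947 = 6150.1466
Profit = 28368.0082 - 6150.1466 = 22217.8616

22217.8616 $


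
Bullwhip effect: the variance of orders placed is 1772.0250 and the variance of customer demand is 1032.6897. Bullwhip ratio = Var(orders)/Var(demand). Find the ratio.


BW = 1772.0250 / 1032.6897 = 1.7159

1.7159


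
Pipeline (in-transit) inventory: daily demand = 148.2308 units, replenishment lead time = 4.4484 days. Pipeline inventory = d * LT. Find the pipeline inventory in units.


Pipeline = 148.2308 * 4.4484 = 659.3899

659.3899 units


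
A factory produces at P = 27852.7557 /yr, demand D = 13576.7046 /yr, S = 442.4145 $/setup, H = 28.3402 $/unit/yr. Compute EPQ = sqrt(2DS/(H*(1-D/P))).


1 - D/P = 1 - 0.4874 = 0.5126
H*(1-D/P) = 14.5259
2DS = 12013061.9545
EPQ = sqrt(827010.2308) = 909.4010

909.4010 units


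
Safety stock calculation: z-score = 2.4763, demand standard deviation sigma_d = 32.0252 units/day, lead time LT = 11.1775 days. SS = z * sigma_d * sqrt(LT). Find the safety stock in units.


sqrt(LT) = sqrt(11.1775) = 3.3433
SS = 2.4763 * 32.0252 * 3.3433 = 265.1352

265.1352 units


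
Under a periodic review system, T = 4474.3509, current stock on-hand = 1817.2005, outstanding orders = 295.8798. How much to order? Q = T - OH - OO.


Inventory position = OH + OO = 1817.2005 + 295.8798 = 2113.0803
Q = 4474.3509 - 2113.0803 = 2361.2706

2361.2706 units


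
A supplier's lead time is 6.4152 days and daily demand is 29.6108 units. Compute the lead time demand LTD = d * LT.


LTD = 29.6108 * 6.4152 = 189.9592

189.9592 units


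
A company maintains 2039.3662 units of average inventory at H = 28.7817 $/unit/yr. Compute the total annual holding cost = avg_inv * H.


Cost = 2039.3662 * 28.7817 = 58696.4262

58696.4262 $/yr


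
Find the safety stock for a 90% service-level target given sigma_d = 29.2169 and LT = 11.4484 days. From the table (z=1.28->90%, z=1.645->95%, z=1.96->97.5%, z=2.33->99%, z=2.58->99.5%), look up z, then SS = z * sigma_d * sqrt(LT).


From the table, SL = 90% corresponds to z = 1.28
sqrt(LT) = sqrt(11.4484) = 3.3835
SS = 1.28 * 29.2169 * 3.3835 = 126.5367

126.5367 units


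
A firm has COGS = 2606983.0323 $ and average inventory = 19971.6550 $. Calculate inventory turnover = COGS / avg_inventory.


Turnover = 2606983.0323 / 19971.6550 = 130.5342

130.5342


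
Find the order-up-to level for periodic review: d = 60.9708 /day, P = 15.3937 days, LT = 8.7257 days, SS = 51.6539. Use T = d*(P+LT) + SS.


P + LT = 24.1194
d*(P+LT) = 60.9708 * 24.1194 = 1470.5791
T = 1470.5791 + 51.6539 = 1522.2330

1522.2330 units


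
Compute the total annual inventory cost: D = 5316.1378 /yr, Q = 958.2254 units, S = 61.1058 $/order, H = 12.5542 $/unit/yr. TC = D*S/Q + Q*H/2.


Ordering cost = D*S/Q = 339.0088
Holding cost = Q*H/2 = 6014.8767
TC = 339.0088 + 6014.8767 = 6353.8855

6353.8855 $/yr


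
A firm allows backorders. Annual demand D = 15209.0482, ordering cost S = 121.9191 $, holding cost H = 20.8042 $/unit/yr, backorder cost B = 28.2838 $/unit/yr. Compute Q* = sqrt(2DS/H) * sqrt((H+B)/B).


sqrt(2DS/H) = 422.2079
sqrt((H+B)/B) = 1.3174
Q* = 422.2079 * 1.3174 = 556.2182

556.2182 units


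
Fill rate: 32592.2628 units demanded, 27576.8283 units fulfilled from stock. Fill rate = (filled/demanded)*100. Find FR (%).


FR = 27576.8283 / 32592.2628 * 100 = 84.6116

84.6116%


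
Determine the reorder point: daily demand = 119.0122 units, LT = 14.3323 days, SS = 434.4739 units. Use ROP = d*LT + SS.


d*LT = 119.0122 * 14.3323 = 1705.7186
ROP = 1705.7186 + 434.4739 = 2140.1925

2140.1925 units


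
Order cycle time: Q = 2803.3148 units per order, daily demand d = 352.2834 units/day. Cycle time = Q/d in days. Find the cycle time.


Cycle = 2803.3148 / 352.2834 = 7.9576

7.9576 days


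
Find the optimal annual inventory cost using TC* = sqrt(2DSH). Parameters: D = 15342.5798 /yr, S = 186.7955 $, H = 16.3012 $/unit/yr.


2*D*S*H = 93436028.8197
TC* = sqrt(93436028.8197) = 9666.2314

9666.2314 $/yr


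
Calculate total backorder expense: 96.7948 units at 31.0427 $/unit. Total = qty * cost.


Total = 96.7948 * 31.0427 = 3004.7719

3004.7719 $


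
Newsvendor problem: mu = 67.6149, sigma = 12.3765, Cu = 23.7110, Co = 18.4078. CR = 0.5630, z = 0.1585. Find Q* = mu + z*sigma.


CR = Cu/(Cu+Co) = 23.7110/(23.7110+18.4078) = 0.5630
z = 0.1585
Q* = 67.6149 + 0.1585 * 12.3765 = 69.5766

69.5766 units


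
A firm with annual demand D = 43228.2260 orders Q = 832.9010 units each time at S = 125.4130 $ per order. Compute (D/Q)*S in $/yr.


Number of orders = D/Q = 51.9008
Cost = 51.9008 * 125.4130 = 6509.0347

6509.0347 $/yr


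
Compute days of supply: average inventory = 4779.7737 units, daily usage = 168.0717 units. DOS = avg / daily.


DOS = 4779.7737 / 168.0717 = 28.4389

28.4389 days


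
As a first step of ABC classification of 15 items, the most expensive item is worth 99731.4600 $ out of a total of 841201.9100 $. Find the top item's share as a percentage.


Top item = 99731.4600
Total = 841201.9100
Percentage = 99731.4600 / 841201.9100 * 100 = 11.8558

11.8558%


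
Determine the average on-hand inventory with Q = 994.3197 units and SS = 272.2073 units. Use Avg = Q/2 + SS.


Q/2 = 497.1599
Avg = 497.1599 + 272.2073 = 769.3672

769.3672 units


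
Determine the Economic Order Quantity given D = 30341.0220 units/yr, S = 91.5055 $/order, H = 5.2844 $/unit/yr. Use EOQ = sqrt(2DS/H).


2*D*S = 2 * 30341.0220 * 91.5055 = 5552740.7772
2*D*S/H = 1050779.8004
EOQ = sqrt(1050779.8004) = 1025.0755

1025.0755 units


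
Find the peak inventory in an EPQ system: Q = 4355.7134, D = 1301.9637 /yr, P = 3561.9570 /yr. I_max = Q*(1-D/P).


D/P = 0.3655
1 - D/P = 0.6345
I_max = 4355.7134 * 0.6345 = 2763.6165

2763.6165 units


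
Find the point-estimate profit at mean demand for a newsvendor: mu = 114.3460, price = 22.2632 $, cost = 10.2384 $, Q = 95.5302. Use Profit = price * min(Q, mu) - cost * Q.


Sales at mu = min(95.5302, 114.3460) = 95.5302
Revenue = 22.2632 * 95.5302 = 2126.8079
Total cost = 10.2384 * 95.5302 = 978.0764
Profit = 2126.8079 - 978.0764 = 1148.7315

1148.7315 $


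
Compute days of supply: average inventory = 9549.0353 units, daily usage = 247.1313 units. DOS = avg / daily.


DOS = 9549.0353 / 247.1313 = 38.6395

38.6395 days


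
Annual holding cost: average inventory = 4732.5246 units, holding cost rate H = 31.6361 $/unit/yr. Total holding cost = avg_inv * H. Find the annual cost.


Cost = 4732.5246 * 31.6361 = 149718.6215

149718.6215 $/yr


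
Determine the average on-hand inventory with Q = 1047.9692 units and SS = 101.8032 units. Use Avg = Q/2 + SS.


Q/2 = 523.9846
Avg = 523.9846 + 101.8032 = 625.7878

625.7878 units


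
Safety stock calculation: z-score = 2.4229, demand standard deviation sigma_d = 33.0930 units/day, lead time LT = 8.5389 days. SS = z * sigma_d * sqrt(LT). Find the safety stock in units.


sqrt(LT) = sqrt(8.5389) = 2.9221
SS = 2.4229 * 33.0930 * 2.9221 = 234.3002

234.3002 units


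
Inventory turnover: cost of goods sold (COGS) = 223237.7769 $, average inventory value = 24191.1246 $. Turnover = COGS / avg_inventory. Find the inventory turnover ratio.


Turnover = 223237.7769 / 24191.1246 = 9.2281

9.2281


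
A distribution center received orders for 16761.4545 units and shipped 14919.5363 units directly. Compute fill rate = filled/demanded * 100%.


FR = 14919.5363 / 16761.4545 * 100 = 89.0110

89.0110%


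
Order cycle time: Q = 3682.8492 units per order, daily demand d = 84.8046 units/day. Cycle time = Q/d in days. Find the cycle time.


Cycle = 3682.8492 / 84.8046 = 43.4275

43.4275 days


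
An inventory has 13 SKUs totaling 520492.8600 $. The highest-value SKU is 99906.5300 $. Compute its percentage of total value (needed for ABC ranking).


Top item = 99906.5300
Total = 520492.8600
Percentage = 99906.5300 / 520492.8600 * 100 = 19.1946

19.1946%


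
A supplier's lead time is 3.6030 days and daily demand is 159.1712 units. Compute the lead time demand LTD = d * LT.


LTD = 159.1712 * 3.6030 = 573.4938

573.4938 units


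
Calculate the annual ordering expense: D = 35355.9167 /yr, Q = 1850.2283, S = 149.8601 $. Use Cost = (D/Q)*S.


Number of orders = D/Q = 19.1089
Cost = 19.1089 * 149.8601 = 2863.6689

2863.6689 $/yr


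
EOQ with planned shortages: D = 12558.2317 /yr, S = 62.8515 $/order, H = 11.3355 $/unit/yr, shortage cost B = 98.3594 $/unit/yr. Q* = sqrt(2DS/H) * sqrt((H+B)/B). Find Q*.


sqrt(2DS/H) = 373.1786
sqrt((H+B)/B) = 1.0561
Q* = 373.1786 * 1.0561 = 394.0960

394.0960 units


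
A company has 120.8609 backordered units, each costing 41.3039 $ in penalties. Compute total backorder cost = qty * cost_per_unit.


Total = 120.8609 * 41.3039 = 4992.0265

4992.0265 $


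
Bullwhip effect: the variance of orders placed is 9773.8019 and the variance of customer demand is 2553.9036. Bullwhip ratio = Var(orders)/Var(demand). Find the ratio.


BW = 9773.8019 / 2553.9036 = 3.8270

3.8270


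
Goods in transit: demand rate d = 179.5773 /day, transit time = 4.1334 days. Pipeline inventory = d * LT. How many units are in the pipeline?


Pipeline = 179.5773 * 4.1334 = 742.2648

742.2648 units


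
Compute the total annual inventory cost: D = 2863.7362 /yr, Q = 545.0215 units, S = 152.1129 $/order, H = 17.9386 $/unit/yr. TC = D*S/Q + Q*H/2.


Ordering cost = D*S/Q = 799.2551
Holding cost = Q*H/2 = 4888.4613
TC = 799.2551 + 4888.4613 = 5687.7164

5687.7164 $/yr


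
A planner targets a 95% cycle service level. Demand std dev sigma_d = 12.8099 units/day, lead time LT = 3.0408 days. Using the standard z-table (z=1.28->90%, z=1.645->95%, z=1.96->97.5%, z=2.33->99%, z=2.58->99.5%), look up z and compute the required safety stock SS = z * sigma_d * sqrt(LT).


From the table, SL = 95% corresponds to z = 1.645
sqrt(LT) = sqrt(3.0408) = 1.7438
SS = 1.645 * 12.8099 * 1.7438 = 36.7456

36.7456 units


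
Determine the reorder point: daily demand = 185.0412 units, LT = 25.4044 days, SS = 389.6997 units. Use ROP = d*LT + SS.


d*LT = 185.0412 * 25.4044 = 4700.8607
ROP = 4700.8607 + 389.6997 = 5090.5604

5090.5604 units


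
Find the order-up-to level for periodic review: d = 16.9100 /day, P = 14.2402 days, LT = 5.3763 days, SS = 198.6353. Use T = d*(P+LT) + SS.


P + LT = 19.6165
d*(P+LT) = 16.9100 * 19.6165 = 331.7150
T = 331.7150 + 198.6353 = 530.3503

530.3503 units


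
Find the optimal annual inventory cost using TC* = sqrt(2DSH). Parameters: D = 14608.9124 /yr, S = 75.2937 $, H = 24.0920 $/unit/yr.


2*D*S*H = 53000427.7119
TC* = sqrt(53000427.7119) = 7280.1393

7280.1393 $/yr


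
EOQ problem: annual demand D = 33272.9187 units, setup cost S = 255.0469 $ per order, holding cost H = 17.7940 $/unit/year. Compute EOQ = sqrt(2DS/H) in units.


2*D*S = 2 * 33272.9187 * 255.0469 = 16972309.5368
2*D*S/H = 953822.0488
EOQ = sqrt(953822.0488) = 976.6381

976.6381 units


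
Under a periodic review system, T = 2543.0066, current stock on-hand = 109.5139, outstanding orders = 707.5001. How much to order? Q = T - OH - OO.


Inventory position = OH + OO = 109.5139 + 707.5001 = 817.0140
Q = 2543.0066 - 817.0140 = 1725.9926

1725.9926 units


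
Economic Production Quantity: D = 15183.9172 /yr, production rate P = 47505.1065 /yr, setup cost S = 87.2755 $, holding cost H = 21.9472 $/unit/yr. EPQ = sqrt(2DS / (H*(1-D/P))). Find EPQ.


1 - D/P = 1 - 0.3196 = 0.6804
H*(1-D/P) = 14.9323
2DS = 2650367.9312
EPQ = sqrt(177492.5014) = 421.2986

421.2986 units


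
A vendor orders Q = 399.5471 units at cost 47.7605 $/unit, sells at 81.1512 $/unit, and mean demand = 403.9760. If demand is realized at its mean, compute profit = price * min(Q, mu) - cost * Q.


Sales at mu = min(399.5471, 403.9760) = 399.5471
Revenue = 81.1512 * 399.5471 = 32423.7266
Total cost = 47.7605 * 399.5471 = 19082.5693
Profit = 32423.7266 - 19082.5693 = 13341.1574

13341.1574 $


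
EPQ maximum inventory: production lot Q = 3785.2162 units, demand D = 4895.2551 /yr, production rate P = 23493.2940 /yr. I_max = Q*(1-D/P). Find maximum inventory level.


D/P = 0.2084
1 - D/P = 0.7916
I_max = 3785.2162 * 0.7916 = 2996.4976

2996.4976 units


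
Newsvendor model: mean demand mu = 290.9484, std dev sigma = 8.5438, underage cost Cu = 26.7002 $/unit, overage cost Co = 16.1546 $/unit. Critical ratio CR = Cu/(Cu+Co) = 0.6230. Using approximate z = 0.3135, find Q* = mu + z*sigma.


CR = Cu/(Cu+Co) = 26.7002/(26.7002+16.1546) = 0.6230
z = 0.3135
Q* = 290.9484 + 0.3135 * 8.5438 = 293.6269

293.6269 units


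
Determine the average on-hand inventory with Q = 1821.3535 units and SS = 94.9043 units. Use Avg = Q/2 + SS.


Q/2 = 910.6767
Avg = 910.6767 + 94.9043 = 1005.5811

1005.5811 units


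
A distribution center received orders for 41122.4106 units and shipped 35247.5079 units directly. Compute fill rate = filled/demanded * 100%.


FR = 35247.5079 / 41122.4106 * 100 = 85.7136

85.7136%


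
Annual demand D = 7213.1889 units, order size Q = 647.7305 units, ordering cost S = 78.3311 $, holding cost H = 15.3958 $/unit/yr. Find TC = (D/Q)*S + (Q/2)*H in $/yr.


Ordering cost = D*S/Q = 872.3026
Holding cost = Q*H/2 = 4986.1646
TC = 872.3026 + 4986.1646 = 5858.4672

5858.4672 $/yr


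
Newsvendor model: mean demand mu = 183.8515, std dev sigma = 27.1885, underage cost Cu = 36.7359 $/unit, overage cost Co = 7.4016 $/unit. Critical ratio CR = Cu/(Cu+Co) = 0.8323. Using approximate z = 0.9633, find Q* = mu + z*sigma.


CR = Cu/(Cu+Co) = 36.7359/(36.7359+7.4016) = 0.8323
z = 0.9633
Q* = 183.8515 + 0.9633 * 27.1885 = 210.0422

210.0422 units


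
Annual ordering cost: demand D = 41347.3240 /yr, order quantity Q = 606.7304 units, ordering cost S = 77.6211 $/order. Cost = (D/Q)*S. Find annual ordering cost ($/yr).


Number of orders = D/Q = 68.1478
Cost = 68.1478 * 77.6211 = 5289.7049

5289.7049 $/yr


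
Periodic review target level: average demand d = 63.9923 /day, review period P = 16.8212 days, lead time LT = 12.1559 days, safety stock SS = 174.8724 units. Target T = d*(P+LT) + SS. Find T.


P + LT = 28.9771
d*(P+LT) = 63.9923 * 28.9771 = 1854.3113
T = 1854.3113 + 174.8724 = 2029.1837

2029.1837 units


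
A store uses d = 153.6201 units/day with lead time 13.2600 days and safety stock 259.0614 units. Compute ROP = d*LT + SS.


d*LT = 153.6201 * 13.2600 = 2037.0025
ROP = 2037.0025 + 259.0614 = 2296.0639

2296.0639 units


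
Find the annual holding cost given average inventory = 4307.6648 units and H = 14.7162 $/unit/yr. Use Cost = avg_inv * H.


Cost = 4307.6648 * 14.7162 = 63392.4567

63392.4567 $/yr


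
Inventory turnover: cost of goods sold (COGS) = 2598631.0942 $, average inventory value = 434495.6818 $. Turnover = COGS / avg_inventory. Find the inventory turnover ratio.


Turnover = 2598631.0942 / 434495.6818 = 5.9808

5.9808


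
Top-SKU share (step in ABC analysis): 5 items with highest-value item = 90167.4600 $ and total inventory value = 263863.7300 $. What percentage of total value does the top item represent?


Top item = 90167.4600
Total = 263863.7300
Percentage = 90167.4600 / 263863.7300 * 100 = 34.1720

34.1720%


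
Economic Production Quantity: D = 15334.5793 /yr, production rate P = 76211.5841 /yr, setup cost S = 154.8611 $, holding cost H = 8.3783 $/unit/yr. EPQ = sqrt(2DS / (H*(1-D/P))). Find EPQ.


1 - D/P = 1 - 0.2012 = 0.7988
H*(1-D/P) = 6.6925
2DS = 4749459.6369
EPQ = sqrt(709669.2806) = 842.4187

842.4187 units


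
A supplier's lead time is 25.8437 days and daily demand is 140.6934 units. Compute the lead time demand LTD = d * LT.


LTD = 140.6934 * 25.8437 = 3636.0380

3636.0380 units


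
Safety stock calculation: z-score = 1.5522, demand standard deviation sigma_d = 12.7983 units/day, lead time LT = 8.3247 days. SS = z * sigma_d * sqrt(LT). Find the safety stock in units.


sqrt(LT) = sqrt(8.3247) = 2.8853
SS = 1.5522 * 12.7983 * 2.8853 = 57.3171

57.3171 units


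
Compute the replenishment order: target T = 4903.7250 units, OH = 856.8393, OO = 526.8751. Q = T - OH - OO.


Inventory position = OH + OO = 856.8393 + 526.8751 = 1383.7144
Q = 4903.7250 - 1383.7144 = 3520.0106

3520.0106 units


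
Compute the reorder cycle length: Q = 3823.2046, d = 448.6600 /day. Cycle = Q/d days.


Cycle = 3823.2046 / 448.6600 = 8.5214

8.5214 days


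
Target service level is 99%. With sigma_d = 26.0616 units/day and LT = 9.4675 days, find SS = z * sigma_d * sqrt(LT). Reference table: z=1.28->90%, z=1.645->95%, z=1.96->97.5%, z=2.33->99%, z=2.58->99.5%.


From the table, SL = 99% corresponds to z = 2.33
sqrt(LT) = sqrt(9.4675) = 3.0769
SS = 2.33 * 26.0616 * 3.0769 = 186.8421

186.8421 units


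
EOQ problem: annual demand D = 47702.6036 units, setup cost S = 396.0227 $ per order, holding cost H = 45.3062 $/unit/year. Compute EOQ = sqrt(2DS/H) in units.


2*D*S = 2 * 47702.6036 * 396.0227 = 37782627.7494
2*D*S/H = 833939.4553
EOQ = sqrt(833939.4553) = 913.2029

913.2029 units


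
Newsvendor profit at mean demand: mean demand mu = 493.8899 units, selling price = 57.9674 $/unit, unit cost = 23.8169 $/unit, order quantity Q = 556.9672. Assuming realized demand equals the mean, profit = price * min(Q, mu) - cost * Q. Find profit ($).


Sales at mu = min(556.9672, 493.8899) = 493.8899
Revenue = 57.9674 * 493.8899 = 28629.5134
Total cost = 23.8169 * 556.9672 = 13265.2321
Profit = 28629.5134 - 13265.2321 = 15364.2813

15364.2813 $


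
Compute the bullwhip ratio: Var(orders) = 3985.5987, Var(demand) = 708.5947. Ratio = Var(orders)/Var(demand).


BW = 3985.5987 / 708.5947 = 5.6247

5.6247


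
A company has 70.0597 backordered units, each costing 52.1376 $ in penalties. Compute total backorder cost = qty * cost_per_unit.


Total = 70.0597 * 52.1376 = 3652.7446

3652.7446 $


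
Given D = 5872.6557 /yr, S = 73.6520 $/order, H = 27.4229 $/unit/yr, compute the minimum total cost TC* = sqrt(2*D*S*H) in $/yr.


2*D*S*H = 23722609.5053
TC* = sqrt(23722609.5053) = 4870.5862

4870.5862 $/yr


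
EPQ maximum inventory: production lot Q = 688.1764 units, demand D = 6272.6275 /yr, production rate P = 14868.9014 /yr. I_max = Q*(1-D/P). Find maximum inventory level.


D/P = 0.4219
1 - D/P = 0.5781
I_max = 688.1764 * 0.5781 = 397.8608

397.8608 units


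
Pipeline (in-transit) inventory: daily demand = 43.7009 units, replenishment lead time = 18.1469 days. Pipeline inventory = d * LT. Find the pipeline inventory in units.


Pipeline = 43.7009 * 18.1469 = 793.0359

793.0359 units


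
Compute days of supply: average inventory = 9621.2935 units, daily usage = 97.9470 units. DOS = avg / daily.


DOS = 9621.2935 / 97.9470 = 98.2296

98.2296 days


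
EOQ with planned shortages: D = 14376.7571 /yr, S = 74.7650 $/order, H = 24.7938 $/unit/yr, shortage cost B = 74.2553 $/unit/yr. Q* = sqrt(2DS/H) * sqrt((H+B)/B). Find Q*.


sqrt(2DS/H) = 294.4578
sqrt((H+B)/B) = 1.1549
Q* = 294.4578 * 1.1549 = 340.0828

340.0828 units


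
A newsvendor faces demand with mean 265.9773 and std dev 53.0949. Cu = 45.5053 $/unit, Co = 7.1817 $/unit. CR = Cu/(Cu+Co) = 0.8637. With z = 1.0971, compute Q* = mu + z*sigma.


CR = Cu/(Cu+Co) = 45.5053/(45.5053+7.1817) = 0.8637
z = 1.0971
Q* = 265.9773 + 1.0971 * 53.0949 = 324.2277

324.2277 units


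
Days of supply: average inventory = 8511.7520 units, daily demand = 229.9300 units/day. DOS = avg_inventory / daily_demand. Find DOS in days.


DOS = 8511.7520 / 229.9300 = 37.0189

37.0189 days


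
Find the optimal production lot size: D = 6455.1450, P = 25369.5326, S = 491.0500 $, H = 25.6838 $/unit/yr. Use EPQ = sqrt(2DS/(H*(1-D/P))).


1 - D/P = 1 - 0.2544 = 0.7456
H*(1-D/P) = 19.1487
2DS = 6339597.9045
EPQ = sqrt(331072.1242) = 575.3887

575.3887 units


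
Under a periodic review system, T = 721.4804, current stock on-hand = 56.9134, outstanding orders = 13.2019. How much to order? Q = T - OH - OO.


Inventory position = OH + OO = 56.9134 + 13.2019 = 70.1153
Q = 721.4804 - 70.1153 = 651.3651

651.3651 units


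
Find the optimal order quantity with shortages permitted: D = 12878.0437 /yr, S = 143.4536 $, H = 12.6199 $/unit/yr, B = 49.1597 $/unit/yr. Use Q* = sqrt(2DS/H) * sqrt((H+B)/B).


sqrt(2DS/H) = 541.0878
sqrt((H+B)/B) = 1.1210
Q* = 541.0878 * 1.1210 = 606.5766

606.5766 units


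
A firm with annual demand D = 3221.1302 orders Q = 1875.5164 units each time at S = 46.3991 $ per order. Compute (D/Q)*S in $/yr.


Number of orders = D/Q = 1.7175
Cost = 1.7175 * 46.3991 = 79.6887

79.6887 $/yr


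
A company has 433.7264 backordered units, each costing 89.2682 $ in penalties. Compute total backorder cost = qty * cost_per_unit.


Total = 433.7264 * 89.2682 = 38717.9750

38717.9750 $


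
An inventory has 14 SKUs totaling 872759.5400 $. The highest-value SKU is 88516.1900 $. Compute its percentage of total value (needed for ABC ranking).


Top item = 88516.1900
Total = 872759.5400
Percentage = 88516.1900 / 872759.5400 * 100 = 10.1421

10.1421%


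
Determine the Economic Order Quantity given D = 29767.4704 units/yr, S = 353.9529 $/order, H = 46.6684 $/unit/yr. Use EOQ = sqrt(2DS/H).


2*D*S = 2 * 29767.4704 * 353.9529 = 21072564.9475
2*D*S/H = 451538.1917
EOQ = sqrt(451538.1917) = 671.9659

671.9659 units


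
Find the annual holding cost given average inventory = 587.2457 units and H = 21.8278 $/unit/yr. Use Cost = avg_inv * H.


Cost = 587.2457 * 21.8278 = 12818.2817

12818.2817 $/yr


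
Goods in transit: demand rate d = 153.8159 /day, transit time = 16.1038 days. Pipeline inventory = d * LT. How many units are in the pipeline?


Pipeline = 153.8159 * 16.1038 = 2477.0205

2477.0205 units


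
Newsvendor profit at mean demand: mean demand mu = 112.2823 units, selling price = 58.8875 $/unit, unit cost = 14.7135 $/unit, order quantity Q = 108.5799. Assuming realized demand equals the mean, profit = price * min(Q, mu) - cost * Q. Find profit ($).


Sales at mu = min(108.5799, 112.2823) = 108.5799
Revenue = 58.8875 * 108.5799 = 6393.9989
Total cost = 14.7135 * 108.5799 = 1597.5904
Profit = 6393.9989 - 1597.5904 = 4796.4085

4796.4085 $


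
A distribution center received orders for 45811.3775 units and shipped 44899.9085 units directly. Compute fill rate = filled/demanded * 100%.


FR = 44899.9085 / 45811.3775 * 100 = 98.0104

98.0104%


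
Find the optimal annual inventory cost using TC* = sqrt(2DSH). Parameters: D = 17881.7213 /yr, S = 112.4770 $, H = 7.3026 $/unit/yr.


2*D*S*H = 29375181.2215
TC* = sqrt(29375181.2215) = 5419.8876

5419.8876 $/yr


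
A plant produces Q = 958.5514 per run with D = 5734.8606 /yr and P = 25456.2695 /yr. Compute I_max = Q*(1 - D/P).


D/P = 0.2253
1 - D/P = 0.7747
I_max = 958.5514 * 0.7747 = 742.6062

742.6062 units


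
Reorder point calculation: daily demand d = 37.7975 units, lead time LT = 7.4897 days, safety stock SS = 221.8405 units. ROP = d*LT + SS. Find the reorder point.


d*LT = 37.7975 * 7.4897 = 283.0919
ROP = 283.0919 + 221.8405 = 504.9324

504.9324 units


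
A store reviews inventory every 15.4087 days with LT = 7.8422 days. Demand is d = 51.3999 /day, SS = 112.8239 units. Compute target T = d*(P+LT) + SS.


P + LT = 23.2509
d*(P+LT) = 51.3999 * 23.2509 = 1195.0939
T = 1195.0939 + 112.8239 = 1307.9178

1307.9178 units
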